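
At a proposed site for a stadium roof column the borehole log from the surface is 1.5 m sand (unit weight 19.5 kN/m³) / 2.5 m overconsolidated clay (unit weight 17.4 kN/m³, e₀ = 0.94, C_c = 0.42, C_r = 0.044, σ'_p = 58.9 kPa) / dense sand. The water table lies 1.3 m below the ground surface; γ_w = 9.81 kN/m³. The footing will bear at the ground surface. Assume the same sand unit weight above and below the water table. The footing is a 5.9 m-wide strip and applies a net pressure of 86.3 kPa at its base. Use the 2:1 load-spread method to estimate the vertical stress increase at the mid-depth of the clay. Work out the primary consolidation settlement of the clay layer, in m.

S_c ≈ 0.126 m

Mid-depth of clay below the ground surface: z = 1.5 + 2.5/2 = 2.75 m.
Total vertical stress at mid-clay: σ_v = 19.5×1.5 + 17.4×1.25 = 51 kPa.
Pore pressure: u = 9.81×(2.75 − 1.3) = 14.225 kPa.
Initial effective stress: σ'_0 = σ_v − u = 51 − 14.225 = 36.775 kPa.
Stress increase at mid-clay by the 2:1 spreading method:
Δσ = qB/(B+z) = 86.3×5.9/(5.9+2.75) = 58.864 kPa
Final effective stress: σ'_f = 36.775 + 58.864 = 95.639 kPa.
σ'_f = 95.639 > σ'_p = 58.9 kPa, so the stress path crosses the preconsolidation pressure — recompression up to σ'_p, then virgin compression beyond:
S_c = H/(1+e₀)·[C_r·log₁₀(σ'_p/σ'_0) + C_c·log₁₀(σ'_f/σ'_p)]
    = 2.5/1.94 × [0.044×log₁₀(58.9/36.775) + 0.42×log₁₀(95.639/58.9)]
    = 1.2887 × [0.0090008 + 0.088418] = 0.1255 m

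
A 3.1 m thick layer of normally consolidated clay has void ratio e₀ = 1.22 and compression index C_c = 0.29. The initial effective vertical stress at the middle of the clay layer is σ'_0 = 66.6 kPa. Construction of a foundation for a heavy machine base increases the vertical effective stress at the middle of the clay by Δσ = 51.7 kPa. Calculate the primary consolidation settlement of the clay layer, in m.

Final effective stress: σ'_f = σ'_0 + Δσ = 66.6 + 51.7 = 118.3 kPa.
Normally consolidated clay, so the full stress increment lies on the virgin compression line:
S_c = C_c·H/(1+e₀)·log₁₀(σ'_f/σ'_0) = 0.29×3.1/(1+1.22)×log₁₀(118.3/66.6)
    = 0.40495 × 0.24951 = 0.101 m

S_c ≈ 0.101 m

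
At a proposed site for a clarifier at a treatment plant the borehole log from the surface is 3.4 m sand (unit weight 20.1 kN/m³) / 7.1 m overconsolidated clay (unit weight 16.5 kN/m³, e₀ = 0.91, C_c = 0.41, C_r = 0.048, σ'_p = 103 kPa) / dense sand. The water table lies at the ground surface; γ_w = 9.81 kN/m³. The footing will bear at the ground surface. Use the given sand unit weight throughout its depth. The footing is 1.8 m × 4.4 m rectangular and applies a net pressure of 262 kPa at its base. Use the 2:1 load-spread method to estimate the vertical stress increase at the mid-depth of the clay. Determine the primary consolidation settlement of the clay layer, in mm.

Mid-depth of clay below the ground surface: z = 3.4 + 7.1/2 = 6.95 m.
Total vertical stress at mid-clay: σ_v = 20.1×3.4 + 16.5×3.55 = 126.91 kPa.
Pore pressure: u = 9.81×(6.95 − 0) = 68.18 kPa.
Initial effective stress: σ'_0 = σ_v − u = 126.91 − 68.18 = 58.73 kPa.
Stress increase at mid-clay by the 2:1 spreading method:
Δσ = qBL/((B+z)(L+z)) = 262×1.8×4.4/((1.8+6.95)(4.4+6.95)) = 20.894 kPa
Final effective stress: σ'_f = 58.73 + 20.894 = 79.624 kPa.
σ'_f = 79.624 ≤ σ'_p = 103 kPa, so the clay remains overconsolidated and only the recompression index applies:
S_c = C_r·H/(1+e₀)·log₁₀(σ'_f/σ'_0) = 0.048×7.1/1.91×log₁₀(79.624/58.73)
    = 0.17843 × 0.13218 = 0.02358 m

S_c ≈ 23.6 mm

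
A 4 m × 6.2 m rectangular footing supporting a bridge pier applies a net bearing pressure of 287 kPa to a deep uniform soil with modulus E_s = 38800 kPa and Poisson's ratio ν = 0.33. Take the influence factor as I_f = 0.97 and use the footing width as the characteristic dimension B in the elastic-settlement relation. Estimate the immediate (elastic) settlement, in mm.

S_e ≈ 25.6 mm

Immediate (elastic) settlement: S_e = q·B·(1−ν²)/E_s · I_f.
S_e = 287 × 4 × (1 − 0.33²) / 38800 × 0.97
    = 287 × 4 × 0.8911 / 38800 × 0.97
    = 0.02557 m = 25.57 mm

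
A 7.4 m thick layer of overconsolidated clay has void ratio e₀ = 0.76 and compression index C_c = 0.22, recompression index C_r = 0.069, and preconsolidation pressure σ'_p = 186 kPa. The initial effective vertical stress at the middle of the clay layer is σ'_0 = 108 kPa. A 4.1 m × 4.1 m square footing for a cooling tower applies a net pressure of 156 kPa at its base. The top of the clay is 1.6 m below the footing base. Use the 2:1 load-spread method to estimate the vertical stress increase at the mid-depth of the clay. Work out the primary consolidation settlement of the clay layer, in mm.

S_c ≈ 30.6 mm

Mid-depth of clay below the footing base: z = 1.6 + 7.4/2 = 5.3 m.
Stress increase at mid-clay by the 2:1 spreading method:
Δσ = qBL/((B+z)(L+z)) = 156×4.1×4.1/((4.1+5.3)(4.1+5.3)) = 29.678 kPa
Final effective stress: σ'_f = 108 + 29.678 = 137.68 kPa.
σ'_f = 137.68 ≤ σ'_p = 186 kPa, so the clay remains overconsolidated and only the recompression index applies:
S_c = C_r·H/(1+e₀)·log₁₀(σ'_f/σ'_0) = 0.069×7.4/1.76×log₁₀(137.68/108)
    = 0.29011 × 0.10545 = 0.03059 m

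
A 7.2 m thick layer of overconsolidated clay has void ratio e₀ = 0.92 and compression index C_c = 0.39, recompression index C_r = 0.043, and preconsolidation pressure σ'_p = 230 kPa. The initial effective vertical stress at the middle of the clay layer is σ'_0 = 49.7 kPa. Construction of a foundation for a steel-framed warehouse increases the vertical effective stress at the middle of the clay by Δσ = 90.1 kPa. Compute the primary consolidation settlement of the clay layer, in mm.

S_c ≈ 72.4 mm

Final effective stress: σ'_f = 49.7 + 90.1 = 139.8 kPa.
σ'_f = 139.8 ≤ σ'_p = 230 kPa, so the clay remains overconsolidated and only the recompression index applies:
S_c = C_r·H/(1+e₀)·log₁₀(σ'_f/σ'_0) = 0.043×7.2/1.92×log₁₀(139.8/49.7)
    = 0.16125 × 0.44915 = 0.07243 m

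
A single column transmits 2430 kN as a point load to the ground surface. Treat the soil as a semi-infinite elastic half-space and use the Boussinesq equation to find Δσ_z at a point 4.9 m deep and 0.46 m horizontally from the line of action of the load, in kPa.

Boussinesq vertical stress below a point load on an elastic half-space:
Δσ_z = 3P/(2πz²) · [1 + (r/z)²]^(−5/2)
r/z = 0.46/4.9 = 0.093878; [1+(r/z)²]^(−5/2) = 0.9783.
Δσ_z = 3×2430/(2π×4.9²) × 0.9783 = 48.323 × 0.9783 = 47.27 kPa

Δσ_z ≈ 47.3 kPa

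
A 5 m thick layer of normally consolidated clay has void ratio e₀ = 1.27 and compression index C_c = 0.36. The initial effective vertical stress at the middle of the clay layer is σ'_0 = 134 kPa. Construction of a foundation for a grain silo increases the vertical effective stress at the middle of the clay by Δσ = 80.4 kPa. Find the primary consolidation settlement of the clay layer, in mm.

Final effective stress: σ'_f = σ'_0 + Δσ = 134 + 80.4 = 214.4 kPa.
Normally consolidated clay, so the full stress increment lies on the virgin compression line:
S_c = C_c·H/(1+e₀)·log₁₀(σ'_f/σ'_0) = 0.36×5/(1+1.27)×log₁₀(214.4/134)
    = 0.79295 × 0.20412 = 0.1619 m

S_c ≈ 162 mm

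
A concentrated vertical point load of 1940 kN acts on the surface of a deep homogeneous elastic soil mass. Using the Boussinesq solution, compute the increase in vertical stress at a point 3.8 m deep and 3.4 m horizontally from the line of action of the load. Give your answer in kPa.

Boussinesq vertical stress below a point load on an elastic half-space:
Δσ_z = 3P/(2πz²) · [1 + (r/z)²]^(−5/2)
r/z = 3.4/3.8 = 0.89474; [1+(r/z)²]^(−5/2) = 0.22987.
Δσ_z = 3×1940/(2π×3.8²) × 0.22987 = 64.147 × 0.22987 = 14.75 kPa

Δσ_z ≈ 14.7 kPa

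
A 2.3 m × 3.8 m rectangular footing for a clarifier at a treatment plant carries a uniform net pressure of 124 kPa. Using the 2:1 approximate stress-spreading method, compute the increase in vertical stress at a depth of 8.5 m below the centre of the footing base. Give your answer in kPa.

Δσ_z ≈ 8.16 kPa

By the 2:1 method the load spreads at 1 horizontal : 2 vertical, so at depth z the loaded area has grown by z in each plan dimension:
Δσ = qBL/((B+z)(L+z)) = 124×2.3×3.8/((2.3+8.5)(3.8+8.5)) = 8.1584 kPa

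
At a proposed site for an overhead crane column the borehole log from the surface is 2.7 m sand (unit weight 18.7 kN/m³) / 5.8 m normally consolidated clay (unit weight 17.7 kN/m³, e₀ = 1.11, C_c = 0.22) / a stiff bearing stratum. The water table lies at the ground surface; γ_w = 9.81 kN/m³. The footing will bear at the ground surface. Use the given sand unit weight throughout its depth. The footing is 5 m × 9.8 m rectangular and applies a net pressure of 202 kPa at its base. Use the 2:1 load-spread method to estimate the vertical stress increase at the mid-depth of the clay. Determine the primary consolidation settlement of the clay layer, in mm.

Mid-depth of clay below the ground surface: z = 2.7 + 5.8/2 = 5.6 m.
Total vertical stress at mid-clay: σ_v = 18.7×2.7 + 17.7×2.9 = 101.82 kPa.
Pore pressure: u = 9.81×(5.6 − 0) = 54.936 kPa.
Initial effective stress: σ'_0 = σ_v − u = 101.82 − 54.936 = 46.884 kPa.
Stress increase at mid-clay by the 2:1 spreading method:
Δσ = qBL/((B+z)(L+z)) = 202×5×9.8/((5+5.6)(9.8+5.6)) = 60.635 kPa
Final effective stress: σ'_f = σ'_0 + Δσ = 46.884 + 60.635 = 107.52 kPa.
Normally consolidated clay, so the full stress increment lies on the virgin compression line:
S_c = C_c·H/(1+e₀)·log₁₀(σ'_f/σ'_0) = 0.22×5.8/(1+1.11)×log₁₀(107.52/46.884)
    = 0.60474 × 0.36046 = 0.218 m

S_c ≈ 218 mm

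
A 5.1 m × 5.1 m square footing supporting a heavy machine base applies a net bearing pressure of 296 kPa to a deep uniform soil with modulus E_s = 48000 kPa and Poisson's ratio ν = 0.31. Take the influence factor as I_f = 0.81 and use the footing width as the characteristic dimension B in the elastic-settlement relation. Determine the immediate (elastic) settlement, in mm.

S_e ≈ 23 mm

Immediate (elastic) settlement: S_e = q·B·(1−ν²)/E_s · I_f.
S_e = 296 × 5.1 × (1 − 0.31²) / 48000 × 0.81
    = 296 × 5.1 × 0.9039 / 48000 × 0.81
    = 0.02303 m = 23.03 mm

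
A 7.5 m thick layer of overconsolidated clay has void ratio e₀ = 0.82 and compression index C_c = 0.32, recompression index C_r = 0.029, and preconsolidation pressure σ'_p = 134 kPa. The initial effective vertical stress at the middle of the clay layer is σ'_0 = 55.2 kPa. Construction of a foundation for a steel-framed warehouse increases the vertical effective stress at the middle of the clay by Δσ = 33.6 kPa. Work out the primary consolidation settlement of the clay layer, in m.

Final effective stress: σ'_f = 55.2 + 33.6 = 88.8 kPa.
σ'_f = 88.8 ≤ σ'_p = 134 kPa, so the clay remains overconsolidated and only the recompression index applies:
S_c = C_r·H/(1+e₀)·log₁₀(σ'_f/σ'_0) = 0.029×7.5/1.82×log₁₀(88.8/55.2)
    = 0.11951 × 0.20647 = 0.02467 m

S_c ≈ 0.0247 m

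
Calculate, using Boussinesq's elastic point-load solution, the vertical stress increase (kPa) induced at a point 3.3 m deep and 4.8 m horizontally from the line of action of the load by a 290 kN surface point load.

Boussinesq vertical stress below a point load on an elastic half-space:
Δσ_z = 3P/(2πz²) · [1 + (r/z)²]^(−5/2)
r/z = 4.8/3.3 = 1.4545; [1+(r/z)²]^(−5/2) = 0.058359.
Δσ_z = 3×290/(2π×3.3²) × 0.058359 = 12.715 × 0.058359 = 0.742 kPa

Δσ_z ≈ 0.742 kPa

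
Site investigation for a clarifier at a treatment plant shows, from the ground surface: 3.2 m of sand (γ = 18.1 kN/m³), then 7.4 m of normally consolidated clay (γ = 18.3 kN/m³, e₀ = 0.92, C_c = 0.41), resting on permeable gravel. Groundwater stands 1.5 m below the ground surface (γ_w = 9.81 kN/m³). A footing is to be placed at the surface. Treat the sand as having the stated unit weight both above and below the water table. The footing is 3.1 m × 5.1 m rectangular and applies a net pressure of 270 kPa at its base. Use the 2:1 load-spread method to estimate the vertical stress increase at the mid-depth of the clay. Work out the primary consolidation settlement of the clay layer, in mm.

Mid-depth of clay below the ground surface: z = 3.2 + 7.4/2 = 6.9 m.
Total vertical stress at mid-clay: σ_v = 18.1×3.2 + 18.3×3.7 = 125.63 kPa.
Pore pressure: u = 9.81×(6.9 − 1.5) = 52.974 kPa.
Initial effective stress: σ'_0 = σ_v − u = 125.63 − 52.974 = 72.656 kPa.
Stress increase at mid-clay by the 2:1 spreading method:
Δσ = qBL/((B+z)(L+z)) = 270×3.1×5.1/((3.1+6.9)(5.1+6.9)) = 35.572 kPa
Final effective stress: σ'_f = σ'_0 + Δσ = 72.656 + 35.572 = 108.23 kPa.
Normally consolidated clay, so the full stress increment lies on the virgin compression line:
S_c = C_c·H/(1+e₀)·log₁₀(σ'_f/σ'_0) = 0.41×7.4/(1+0.92)×log₁₀(108.23/72.656)
    = 1.5802 × 0.17308 = 0.2735 m

S_c ≈ 274 mm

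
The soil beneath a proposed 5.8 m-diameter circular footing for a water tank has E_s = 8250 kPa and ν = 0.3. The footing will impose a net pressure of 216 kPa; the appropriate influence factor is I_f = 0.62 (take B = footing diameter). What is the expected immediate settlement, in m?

Immediate (elastic) settlement: S_e = q·B·(1−ν²)/E_s · I_f.
S_e = 216 × 5.8 × (1 − 0.3²) / 8250 × 0.62
    = 216 × 5.8 × 0.91 / 8250 × 0.62
    = 0.08568 m

S_e ≈ 0.0857 m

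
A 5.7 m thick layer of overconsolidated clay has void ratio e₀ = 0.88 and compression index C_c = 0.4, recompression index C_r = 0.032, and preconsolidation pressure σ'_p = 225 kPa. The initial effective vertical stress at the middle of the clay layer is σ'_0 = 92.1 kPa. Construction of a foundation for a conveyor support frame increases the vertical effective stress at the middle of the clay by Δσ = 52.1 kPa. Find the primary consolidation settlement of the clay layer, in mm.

S_c ≈ 18.9 mm

Final effective stress: σ'_f = 92.1 + 52.1 = 144.2 kPa.
σ'_f = 144.2 ≤ σ'_p = 225 kPa, so the clay remains overconsolidated and only the recompression index applies:
S_c = C_r·H/(1+e₀)·log₁₀(σ'_f/σ'_0) = 0.032×5.7/1.88×log₁₀(144.2/92.1)
    = 0.097021 × 0.19471 = 0.01889 m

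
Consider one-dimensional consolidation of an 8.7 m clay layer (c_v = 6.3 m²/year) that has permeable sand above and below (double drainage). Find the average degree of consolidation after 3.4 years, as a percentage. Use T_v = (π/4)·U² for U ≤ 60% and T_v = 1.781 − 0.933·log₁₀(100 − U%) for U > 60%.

U ≈ 95 %

Drainage path length: H_d = H/2 = 4.35 m (double drainage).
T_v = c_v·t/H_d² = 6.3×3.4/4.35² = 1.132.
T_v = 1.132 corresponds to the U > 60% branch:
U = 1 − 10^((1.781 − T_v)/0.933)/100 = 0.9504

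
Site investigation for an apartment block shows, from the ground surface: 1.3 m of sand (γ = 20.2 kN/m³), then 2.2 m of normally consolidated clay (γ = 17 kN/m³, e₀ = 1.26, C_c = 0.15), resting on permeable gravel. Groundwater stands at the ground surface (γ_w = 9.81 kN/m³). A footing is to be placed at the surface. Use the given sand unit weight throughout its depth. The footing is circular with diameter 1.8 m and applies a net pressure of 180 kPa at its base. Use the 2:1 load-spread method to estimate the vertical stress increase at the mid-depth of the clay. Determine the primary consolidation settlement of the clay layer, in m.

Mid-depth of clay below the ground surface: z = 1.3 + 2.2/2 = 2.4 m.
Total vertical stress at mid-clay: σ_v = 20.2×1.3 + 17×1.1 = 44.96 kPa.
Pore pressure: u = 9.81×(2.4 − 0) = 23.544 kPa.
Initial effective stress: σ'_0 = σ_v − u = 44.96 − 23.544 = 21.416 kPa.
Stress increase at mid-clay by the 2:1 spreading method:
Δσ ≈ qD²/(D+z)² = 180×1.8²/(1.8+2.4)² = 33.061 kPa
Final effective stress: σ'_f = σ'_0 + Δσ = 21.416 + 33.061 = 54.477 kPa.
Normally consolidated clay, so the full stress increment lies on the virgin compression line:
S_c = C_c·H/(1+e₀)·log₁₀(σ'_f/σ'_0) = 0.15×2.2/(1+1.26)×log₁₀(54.477/21.416)
    = 0.14602 × 0.40547 = 0.05921 m

S_c ≈ 0.0592 m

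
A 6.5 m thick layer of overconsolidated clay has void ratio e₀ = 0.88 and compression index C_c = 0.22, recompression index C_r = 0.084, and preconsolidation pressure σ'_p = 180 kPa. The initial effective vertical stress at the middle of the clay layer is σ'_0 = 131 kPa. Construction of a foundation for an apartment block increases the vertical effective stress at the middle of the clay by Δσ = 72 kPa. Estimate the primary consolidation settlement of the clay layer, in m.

Final effective stress: σ'_f = 131 + 72 = 203 kPa.
σ'_f = 203 > σ'_p = 180 kPa, so the stress path crosses the preconsolidation pressure — recompression up to σ'_p, then virgin compression beyond:
S_c = H/(1+e₀)·[C_r·log₁₀(σ'_p/σ'_0) + C_c·log₁₀(σ'_f/σ'_p)]
    = 6.5/1.88 × [0.084×log₁₀(180/131) + 0.22×log₁₀(203/180)]
    = 3.4574 × [0.011592 + 0.011489] = 0.0798 m

S_c ≈ 0.0798 m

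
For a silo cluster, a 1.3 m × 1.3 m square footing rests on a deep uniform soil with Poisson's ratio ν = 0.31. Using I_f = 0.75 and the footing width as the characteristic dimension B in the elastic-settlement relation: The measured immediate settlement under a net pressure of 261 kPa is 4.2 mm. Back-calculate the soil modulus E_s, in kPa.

S_e = q·B·(1−ν²)/E_s · I_f  ⇒  E_s = q·B·(1−ν²)·I_f / S_e.
E_s = 261 × 1.3 × 0.9039 × 0.75 / 0.0042 = 54770 kPa

E_s ≈ 54800 kPa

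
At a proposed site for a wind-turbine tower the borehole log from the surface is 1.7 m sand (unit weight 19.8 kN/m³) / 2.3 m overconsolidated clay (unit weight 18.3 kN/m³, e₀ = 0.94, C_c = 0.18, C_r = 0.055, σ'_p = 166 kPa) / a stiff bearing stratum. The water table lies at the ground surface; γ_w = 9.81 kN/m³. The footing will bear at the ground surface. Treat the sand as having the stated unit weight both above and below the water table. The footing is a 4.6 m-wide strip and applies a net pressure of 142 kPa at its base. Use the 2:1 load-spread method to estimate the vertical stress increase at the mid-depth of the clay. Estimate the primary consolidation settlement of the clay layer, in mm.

Mid-depth of clay below the ground surface: z = 1.7 + 2.3/2 = 2.85 m.
Total vertical stress at mid-clay: σ_v = 19.8×1.7 + 18.3×1.15 = 54.705 kPa.
Pore pressure: u = 9.81×(2.85 − 0) = 27.959 kPa.
Initial effective stress: σ'_0 = σ_v − u = 54.705 − 27.959 = 26.746 kPa.
Stress increase at mid-clay by the 2:1 spreading method:
Δσ = qB/(B+z) = 142×4.6/(4.6+2.85) = 87.678 kPa
Final effective stress: σ'_f = 26.746 + 87.678 = 114.42 kPa.
σ'_f = 114.42 ≤ σ'_p = 166 kPa, so the clay remains overconsolidated and only the recompression index applies:
S_c = C_r·H/(1+e₀)·log₁₀(σ'_f/σ'_0) = 0.055×2.3/1.94×log₁₀(114.42/26.746)
    = 0.065208 × 0.63124 = 0.04116 m

S_c ≈ 41.2 mm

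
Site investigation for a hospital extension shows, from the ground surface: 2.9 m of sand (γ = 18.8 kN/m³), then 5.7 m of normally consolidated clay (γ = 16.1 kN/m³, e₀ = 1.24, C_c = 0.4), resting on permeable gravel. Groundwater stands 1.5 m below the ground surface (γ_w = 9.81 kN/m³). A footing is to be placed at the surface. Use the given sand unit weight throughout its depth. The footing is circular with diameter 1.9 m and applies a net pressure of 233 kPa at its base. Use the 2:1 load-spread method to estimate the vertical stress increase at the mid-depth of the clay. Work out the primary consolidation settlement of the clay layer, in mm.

S_c ≈ 96.8 mm

Mid-depth of clay below the ground surface: z = 2.9 + 5.7/2 = 5.75 m.
Total vertical stress at mid-clay: σ_v = 18.8×2.9 + 16.1×2.85 = 100.41 kPa.
Pore pressure: u = 9.81×(5.75 − 1.5) = 41.693 kPa.
Initial effective stress: σ'_0 = σ_v − u = 100.41 − 41.693 = 58.717 kPa.
Stress increase at mid-clay by the 2:1 spreading method:
Δσ ≈ qD²/(D+z)² = 233×1.9²/(1.9+5.75)² = 14.373 kPa
Final effective stress: σ'_f = σ'_0 + Δσ = 58.717 + 14.373 = 73.09 kPa.
Normally consolidated clay, so the full stress increment lies on the virgin compression line:
S_c = C_c·H/(1+e₀)·log₁₀(σ'_f/σ'_0) = 0.4×5.7/(1+1.24)×log₁₀(73.09/58.717)
    = 1.0179 × 0.095094 = 0.0968 m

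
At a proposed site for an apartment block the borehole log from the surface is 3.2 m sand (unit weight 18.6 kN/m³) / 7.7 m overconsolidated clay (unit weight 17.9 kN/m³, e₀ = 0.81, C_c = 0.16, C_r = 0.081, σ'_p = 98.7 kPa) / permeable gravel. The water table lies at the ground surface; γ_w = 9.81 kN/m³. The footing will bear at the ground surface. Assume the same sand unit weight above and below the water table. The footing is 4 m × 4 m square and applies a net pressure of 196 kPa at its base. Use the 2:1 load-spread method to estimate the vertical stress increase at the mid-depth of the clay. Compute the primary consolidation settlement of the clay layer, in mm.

S_c ≈ 53.9 mm

Mid-depth of clay below the ground surface: z = 3.2 + 7.7/2 = 7.05 m.
Total vertical stress at mid-clay: σ_v = 18.6×3.2 + 17.9×3.85 = 128.44 kPa.
Pore pressure: u = 9.81×(7.05 − 0) = 69.16 kPa.
Initial effective stress: σ'_0 = σ_v − u = 128.44 − 69.16 = 59.28 kPa.
Stress increase at mid-clay by the 2:1 spreading method:
Δσ = qBL/((B+z)(L+z)) = 196×4×4/((4+7.05)(4+7.05)) = 25.683 kPa
Final effective stress: σ'_f = 59.28 + 25.683 = 84.963 kPa.
σ'_f = 84.963 ≤ σ'_p = 98.7 kPa, so the clay remains overconsolidated and only the recompression index applies:
S_c = C_r·H/(1+e₀)·log₁₀(σ'_f/σ'_0) = 0.081×7.7/1.81×log₁₀(84.963/59.28)
    = 0.34458 × 0.15632 = 0.05387 m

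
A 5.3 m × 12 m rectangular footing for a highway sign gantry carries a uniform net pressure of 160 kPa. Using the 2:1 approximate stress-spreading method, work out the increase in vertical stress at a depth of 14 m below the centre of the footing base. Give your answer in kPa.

Δσ_z ≈ 20.3 kPa

By the 2:1 method the load spreads at 1 horizontal : 2 vertical, so at depth z the loaded area has grown by z in each plan dimension:
Δσ = qBL/((B+z)(L+z)) = 160×5.3×12/((5.3+14)(12+14)) = 20.279 kPa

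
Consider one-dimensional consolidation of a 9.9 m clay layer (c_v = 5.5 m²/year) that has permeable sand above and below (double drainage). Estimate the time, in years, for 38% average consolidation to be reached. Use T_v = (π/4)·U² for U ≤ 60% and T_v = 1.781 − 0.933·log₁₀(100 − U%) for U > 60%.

Drainage path length: H_d = H/2 = 4.95 m (double drainage).
U ≤ 60%: T_v = (π/4)·U² = (π/4)×0.38² = 0.11341.
t = T_v·H_d²/c_v = 0.11341×4.95²/5.5 = 0.5052 years.

t ≈ 0.505 years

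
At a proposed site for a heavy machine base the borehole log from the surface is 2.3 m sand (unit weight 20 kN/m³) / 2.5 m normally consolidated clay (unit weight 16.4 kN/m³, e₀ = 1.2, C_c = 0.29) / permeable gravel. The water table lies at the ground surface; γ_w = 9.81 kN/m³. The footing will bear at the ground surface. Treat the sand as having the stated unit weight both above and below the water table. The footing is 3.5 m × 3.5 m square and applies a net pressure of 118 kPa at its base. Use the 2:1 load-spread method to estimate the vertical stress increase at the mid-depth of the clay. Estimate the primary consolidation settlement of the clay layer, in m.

S_c ≈ 0.0932 m

Mid-depth of clay below the ground surface: z = 2.3 + 2.5/2 = 3.55 m.
Total vertical stress at mid-clay: σ_v = 20×2.3 + 16.4×1.25 = 66.5 kPa.
Pore pressure: u = 9.81×(3.55 − 0) = 34.825 kPa.
Initial effective stress: σ'_0 = σ_v − u = 66.5 − 34.825 = 31.675 kPa.
Stress increase at mid-clay by the 2:1 spreading method:
Δσ = qBL/((B+z)(L+z)) = 118×3.5×3.5/((3.5+3.55)(3.5+3.55)) = 29.083 kPa
Final effective stress: σ'_f = σ'_0 + Δσ = 31.675 + 29.083 = 60.758 kPa.
Normally consolidated clay, so the full stress increment lies on the virgin compression line:
S_c = C_c·H/(1+e₀)·log₁₀(σ'_f/σ'_0) = 0.29×2.5/(1+1.2)×log₁₀(60.758/31.675)
    = 0.32955 × 0.28289 = 0.09323 m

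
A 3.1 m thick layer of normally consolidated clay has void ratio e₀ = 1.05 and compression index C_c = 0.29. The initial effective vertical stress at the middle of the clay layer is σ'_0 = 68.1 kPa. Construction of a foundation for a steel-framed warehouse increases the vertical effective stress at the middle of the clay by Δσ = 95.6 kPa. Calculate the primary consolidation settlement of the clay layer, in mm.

S_c ≈ 167 mm

Final effective stress: σ'_f = σ'_0 + Δσ = 68.1 + 95.6 = 163.7 kPa.
Normally consolidated clay, so the full stress increment lies on the virgin compression line:
S_c = C_c·H/(1+e₀)·log₁₀(σ'_f/σ'_0) = 0.29×3.1/(1+1.05)×log₁₀(163.7/68.1)
    = 0.43854 × 0.3809 = 0.167 m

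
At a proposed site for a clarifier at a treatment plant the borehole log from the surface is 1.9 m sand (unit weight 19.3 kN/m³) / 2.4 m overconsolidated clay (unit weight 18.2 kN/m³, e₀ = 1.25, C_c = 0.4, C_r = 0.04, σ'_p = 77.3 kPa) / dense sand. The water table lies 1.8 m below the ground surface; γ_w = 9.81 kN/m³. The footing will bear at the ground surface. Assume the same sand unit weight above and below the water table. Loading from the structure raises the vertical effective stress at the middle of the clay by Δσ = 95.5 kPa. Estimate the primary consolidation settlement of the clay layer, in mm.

S_c ≈ 121 mm

Mid-depth of clay below the ground surface: z = 1.9 + 2.4/2 = 3.1 m.
Total vertical stress at mid-clay: σ_v = 19.3×1.9 + 18.2×1.2 = 58.51 kPa.
Pore pressure: u = 9.81×(3.1 − 1.8) = 12.753 kPa.
Initial effective stress: σ'_0 = σ_v − u = 58.51 − 12.753 = 45.757 kPa.
Final effective stress: σ'_f = 45.757 + 95.5 = 141.26 kPa.
σ'_f = 141.26 > σ'_p = 77.3 kPa, so the stress path crosses the preconsolidation pressure — recompression up to σ'_p, then virgin compression beyond:
S_c = H/(1+e₀)·[C_r·log₁₀(σ'_p/σ'_0) + C_c·log₁₀(σ'_f/σ'_p)]
    = 2.4/2.25 × [0.04×log₁₀(77.3/45.757) + 0.4×log₁₀(141.26/77.3)]
    = 1.0667 × [0.0091089 + 0.10474] = 0.1214 m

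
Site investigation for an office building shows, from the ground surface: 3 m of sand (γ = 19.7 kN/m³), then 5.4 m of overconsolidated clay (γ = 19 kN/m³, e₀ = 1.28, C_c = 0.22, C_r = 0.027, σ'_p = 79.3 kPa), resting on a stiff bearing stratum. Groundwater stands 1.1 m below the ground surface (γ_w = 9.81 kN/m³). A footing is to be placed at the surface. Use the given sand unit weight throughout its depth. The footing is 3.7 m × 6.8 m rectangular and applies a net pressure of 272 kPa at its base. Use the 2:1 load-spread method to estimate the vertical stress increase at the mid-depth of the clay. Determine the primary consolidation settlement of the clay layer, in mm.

Mid-depth of clay below the ground surface: z = 3 + 5.4/2 = 5.7 m.
Total vertical stress at mid-clay: σ_v = 19.7×3 + 19×2.7 = 110.4 kPa.
Pore pressure: u = 9.81×(5.7 − 1.1) = 45.126 kPa.
Initial effective stress: σ'_0 = σ_v − u = 110.4 − 45.126 = 65.274 kPa.
Stress increase at mid-clay by the 2:1 spreading method:
Δσ = qBL/((B+z)(L+z)) = 272×3.7×6.8/((3.7+5.7)(6.8+5.7)) = 58.243 kPa
Final effective stress: σ'_f = 65.274 + 58.243 = 123.52 kPa.
σ'_f = 123.52 > σ'_p = 79.3 kPa, so the stress path crosses the preconsolidation pressure — recompression up to σ'_p, then virgin compression beyond:
S_c = H/(1+e₀)·[C_r·log₁₀(σ'_p/σ'_0) + C_c·log₁₀(σ'_f/σ'_p)]
    = 5.4/2.28 × [0.027×log₁₀(79.3/65.274) + 0.22×log₁₀(123.52/79.3)]
    = 2.3684 × [0.0022824 + 0.042342] = 0.1057 m

S_c ≈ 106 mm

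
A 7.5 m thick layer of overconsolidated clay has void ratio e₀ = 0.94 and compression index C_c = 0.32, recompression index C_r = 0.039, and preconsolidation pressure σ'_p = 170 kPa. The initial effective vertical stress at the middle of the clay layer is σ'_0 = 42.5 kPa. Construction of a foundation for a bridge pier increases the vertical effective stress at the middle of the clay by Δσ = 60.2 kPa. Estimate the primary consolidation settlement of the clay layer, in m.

Final effective stress: σ'_f = 42.5 + 60.2 = 102.7 kPa.
σ'_f = 102.7 ≤ σ'_p = 170 kPa, so the clay remains overconsolidated and only the recompression index applies:
S_c = C_r·H/(1+e₀)·log₁₀(σ'_f/σ'_0) = 0.039×7.5/1.94×log₁₀(102.7/42.5)
    = 0.15077 × 0.38318 = 0.05777 m

S_c ≈ 0.0578 m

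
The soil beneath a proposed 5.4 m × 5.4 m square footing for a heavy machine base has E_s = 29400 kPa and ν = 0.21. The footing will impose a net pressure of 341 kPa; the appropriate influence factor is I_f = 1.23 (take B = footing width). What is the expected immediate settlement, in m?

Immediate (elastic) settlement: S_e = q·B·(1−ν²)/E_s · I_f.
S_e = 341 × 5.4 × (1 − 0.21²) / 29400 × 1.23
    = 341 × 5.4 × 0.9559 / 29400 × 1.23
    = 0.07364 m

S_e ≈ 0.0736 m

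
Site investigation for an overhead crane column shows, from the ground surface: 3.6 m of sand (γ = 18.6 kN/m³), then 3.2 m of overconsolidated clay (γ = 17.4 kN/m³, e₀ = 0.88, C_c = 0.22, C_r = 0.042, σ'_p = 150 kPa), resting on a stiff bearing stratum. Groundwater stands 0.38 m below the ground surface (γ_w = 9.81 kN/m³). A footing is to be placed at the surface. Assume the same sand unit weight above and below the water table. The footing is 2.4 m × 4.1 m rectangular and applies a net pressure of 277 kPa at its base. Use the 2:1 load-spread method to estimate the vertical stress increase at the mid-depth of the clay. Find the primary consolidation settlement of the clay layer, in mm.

Mid-depth of clay below the ground surface: z = 3.6 + 3.2/2 = 5.2 m.
Total vertical stress at mid-clay: σ_v = 18.6×3.6 + 17.4×1.6 = 94.8 kPa.
Pore pressure: u = 9.81×(5.2 − 0.38) = 47.284 kPa.
Initial effective stress: σ'_0 = σ_v − u = 94.8 − 47.284 = 47.516 kPa.
Stress increase at mid-clay by the 2:1 spreading method:
Δσ = qBL/((B+z)(L+z)) = 277×2.4×4.1/((2.4+5.2)(4.1+5.2)) = 38.564 kPa
Final effective stress: σ'_f = 47.516 + 38.564 = 86.08 kPa.
σ'_f = 86.08 ≤ σ'_p = 150 kPa, so the clay remains overconsolidated and only the recompression index applies:
S_c = C_r·H/(1+e₀)·log₁₀(σ'_f/σ'_0) = 0.042×3.2/1.88×log₁₀(86.08/47.516)
    = 0.071488 × 0.25806 = 0.01845 m

S_c ≈ 18.4 mm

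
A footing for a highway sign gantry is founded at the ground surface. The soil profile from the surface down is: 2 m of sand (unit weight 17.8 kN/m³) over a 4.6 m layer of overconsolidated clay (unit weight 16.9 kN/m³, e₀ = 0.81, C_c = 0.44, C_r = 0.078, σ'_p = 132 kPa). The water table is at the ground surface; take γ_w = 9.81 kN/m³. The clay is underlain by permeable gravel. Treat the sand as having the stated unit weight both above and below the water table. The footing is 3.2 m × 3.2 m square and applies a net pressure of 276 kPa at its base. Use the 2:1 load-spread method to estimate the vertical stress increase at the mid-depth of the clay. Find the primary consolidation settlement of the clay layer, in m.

S_c ≈ 0.0808 m

Mid-depth of clay below the ground surface: z = 2 + 4.6/2 = 4.3 m.
Total vertical stress at mid-clay: σ_v = 17.8×2 + 16.9×2.3 = 74.47 kPa.
Pore pressure: u = 9.81×(4.3 − 0) = 42.183 kPa.
Initial effective stress: σ'_0 = σ_v − u = 74.47 − 42.183 = 32.287 kPa.
Stress increase at mid-clay by the 2:1 spreading method:
Δσ = qBL/((B+z)(L+z)) = 276×3.2×3.2/((3.2+4.3)(3.2+4.3)) = 50.244 kPa
Final effective stress: σ'_f = 32.287 + 50.244 = 82.531 kPa.
σ'_f = 82.531 ≤ σ'_p = 132 kPa, so the clay remains overconsolidated and only the recompression index applies:
S_c = C_r·H/(1+e₀)·log₁₀(σ'_f/σ'_0) = 0.078×4.6/1.81×log₁₀(82.531/32.287)
    = 0.19823 × 0.40759 = 0.0808 m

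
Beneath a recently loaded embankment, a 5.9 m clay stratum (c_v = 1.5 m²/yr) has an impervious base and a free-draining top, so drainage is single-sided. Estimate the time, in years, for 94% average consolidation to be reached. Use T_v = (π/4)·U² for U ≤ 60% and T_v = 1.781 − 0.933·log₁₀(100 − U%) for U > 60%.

Drainage path length: H_d = H = 5.9 m (single drainage).
U > 60%: T_v = 1.781 − 0.933·log₁₀(100 − 94) = 1.055.
t = T_v·H_d²/c_v = 1.055×5.9²/1.5 = 24.48 years.

t ≈ 24.5 years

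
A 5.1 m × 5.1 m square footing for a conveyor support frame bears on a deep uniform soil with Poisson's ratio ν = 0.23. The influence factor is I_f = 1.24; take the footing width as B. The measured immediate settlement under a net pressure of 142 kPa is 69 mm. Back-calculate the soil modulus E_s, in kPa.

E_s ≈ 12300 kPa

S_e = q·B·(1−ν²)/E_s · I_f  ⇒  E_s = q·B·(1−ν²)·I_f / S_e.
E_s = 142 × 5.1 × 0.9471 × 1.24 / 0.069 = 12330 kPa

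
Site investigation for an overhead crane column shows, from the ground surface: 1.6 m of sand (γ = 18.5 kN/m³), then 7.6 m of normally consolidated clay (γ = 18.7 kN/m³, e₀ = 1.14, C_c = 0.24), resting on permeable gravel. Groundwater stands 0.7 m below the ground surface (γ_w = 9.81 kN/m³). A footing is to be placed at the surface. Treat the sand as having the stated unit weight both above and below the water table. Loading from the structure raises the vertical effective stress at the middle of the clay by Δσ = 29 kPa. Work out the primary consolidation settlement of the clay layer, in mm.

Mid-depth of clay below the ground surface: z = 1.6 + 7.6/2 = 5.4 m.
Total vertical stress at mid-clay: σ_v = 18.5×1.6 + 18.7×3.8 = 100.66 kPa.
Pore pressure: u = 9.81×(5.4 − 0.7) = 46.107 kPa.
Initial effective stress: σ'_0 = σ_v − u = 100.66 − 46.107 = 54.553 kPa.
Final effective stress: σ'_f = σ'_0 + Δσ = 54.553 + 29 = 83.553 kPa.
Normally consolidated clay, so the full stress increment lies on the virgin compression line:
S_c = C_c·H/(1+e₀)·log₁₀(σ'_f/σ'_0) = 0.24×7.6/(1+1.14)×log₁₀(83.553/54.553)
    = 0.85234 × 0.18514 = 0.1578 m

S_c ≈ 158 mm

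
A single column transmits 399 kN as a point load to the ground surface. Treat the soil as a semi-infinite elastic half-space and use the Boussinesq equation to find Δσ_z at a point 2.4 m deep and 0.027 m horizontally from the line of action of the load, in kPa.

Boussinesq vertical stress below a point load on an elastic half-space:
Δσ_z = 3P/(2πz²) · [1 + (r/z)²]^(−5/2)
r/z = 0.027/2.4 = 0.01125; [1+(r/z)²]^(−5/2) = 0.99968.
Δσ_z = 3×399/(2π×2.4²) × 0.99968 = 33.074 × 0.99968 = 33.06 kPa

Δσ_z ≈ 33.1 kPa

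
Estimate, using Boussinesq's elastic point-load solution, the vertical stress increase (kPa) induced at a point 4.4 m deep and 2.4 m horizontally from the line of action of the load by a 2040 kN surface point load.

Δσ_z ≈ 26.2 kPa

Boussinesq vertical stress below a point load on an elastic half-space:
Δσ_z = 3P/(2πz²) · [1 + (r/z)²]^(−5/2)
r/z = 2.4/4.4 = 0.54545; [1+(r/z)²]^(−5/2) = 0.52145.
Δσ_z = 3×2040/(2π×4.4²) × 0.52145 = 50.311 × 0.52145 = 26.23 kPa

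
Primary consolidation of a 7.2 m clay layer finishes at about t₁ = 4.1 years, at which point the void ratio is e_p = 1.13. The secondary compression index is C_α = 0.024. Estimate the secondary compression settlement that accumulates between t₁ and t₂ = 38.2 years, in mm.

S_s ≈ 78.6 mm

Secondary compression: S_s = C_α·H/(1+e_p)·log₁₀(t₂/t₁)
S_s = 0.024×7.2/(1+1.13)×log₁₀(38.2/4.1)
    = 0.08113 × 0.9693 = 0.07863 m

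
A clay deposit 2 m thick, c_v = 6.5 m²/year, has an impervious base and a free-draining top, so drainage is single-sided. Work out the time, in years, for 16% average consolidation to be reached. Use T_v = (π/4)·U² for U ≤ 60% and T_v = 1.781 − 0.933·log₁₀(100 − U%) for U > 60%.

Drainage path length: H_d = H = 2 m (single drainage).
U ≤ 60%: T_v = (π/4)·U² = (π/4)×0.16² = 0.020106.
t = T_v·H_d²/c_v = 0.020106×2²/6.5 = 0.01237 years.

t ≈ 0.0124 years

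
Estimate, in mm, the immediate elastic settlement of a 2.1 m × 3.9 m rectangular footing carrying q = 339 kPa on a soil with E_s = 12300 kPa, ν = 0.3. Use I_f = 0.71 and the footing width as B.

S_e ≈ 37.4 mm

Immediate (elastic) settlement: S_e = q·B·(1−ν²)/E_s · I_f.
S_e = 339 × 2.1 × (1 − 0.3²) / 12300 × 0.71
    = 339 × 2.1 × 0.91 / 12300 × 0.71
    = 0.0374 m = 37.4 mm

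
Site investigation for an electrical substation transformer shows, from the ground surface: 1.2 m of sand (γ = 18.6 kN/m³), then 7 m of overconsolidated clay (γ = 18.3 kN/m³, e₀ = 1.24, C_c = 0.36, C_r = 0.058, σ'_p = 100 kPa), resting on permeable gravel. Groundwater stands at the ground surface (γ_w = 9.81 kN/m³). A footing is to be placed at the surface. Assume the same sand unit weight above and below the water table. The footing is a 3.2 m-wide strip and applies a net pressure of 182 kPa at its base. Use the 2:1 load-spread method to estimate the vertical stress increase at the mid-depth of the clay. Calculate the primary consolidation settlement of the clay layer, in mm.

S_c ≈ 136 mm

Mid-depth of clay below the ground surface: z = 1.2 + 7/2 = 4.7 m.
Total vertical stress at mid-clay: σ_v = 18.6×1.2 + 18.3×3.5 = 86.37 kPa.
Pore pressure: u = 9.81×(4.7 − 0) = 46.107 kPa.
Initial effective stress: σ'_0 = σ_v − u = 86.37 − 46.107 = 40.263 kPa.
Stress increase at mid-clay by the 2:1 spreading method:
Δσ = qB/(B+z) = 182×3.2/(3.2+4.7) = 73.722 kPa
Final effective stress: σ'_f = 40.263 + 73.722 = 113.98 kPa.
σ'_f = 113.98 > σ'_p = 100 kPa, so the stress path crosses the preconsolidation pressure — recompression up to σ'_p, then virgin compression beyond:
S_c = H/(1+e₀)·[C_r·log₁₀(σ'_p/σ'_0) + C_c·log₁₀(σ'_f/σ'_p)]
    = 7/2.24 × [0.058×log₁₀(100/40.263) + 0.36×log₁₀(113.98/100)]
    = 3.125 × [0.022915 + 0.020458] = 0.1355 m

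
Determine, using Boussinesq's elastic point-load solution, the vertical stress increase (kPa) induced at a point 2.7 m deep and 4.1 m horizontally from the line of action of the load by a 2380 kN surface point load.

Boussinesq vertical stress below a point load on an elastic half-space:
Δσ_z = 3P/(2πz²) · [1 + (r/z)²]^(−5/2)
r/z = 4.1/2.7 = 1.5185; [1+(r/z)²]^(−5/2) = 0.050324.
Δσ_z = 3×2380/(2π×2.7²) × 0.050324 = 155.88 × 0.050324 = 7.845 kPa

Δσ_z ≈ 7.84 kPa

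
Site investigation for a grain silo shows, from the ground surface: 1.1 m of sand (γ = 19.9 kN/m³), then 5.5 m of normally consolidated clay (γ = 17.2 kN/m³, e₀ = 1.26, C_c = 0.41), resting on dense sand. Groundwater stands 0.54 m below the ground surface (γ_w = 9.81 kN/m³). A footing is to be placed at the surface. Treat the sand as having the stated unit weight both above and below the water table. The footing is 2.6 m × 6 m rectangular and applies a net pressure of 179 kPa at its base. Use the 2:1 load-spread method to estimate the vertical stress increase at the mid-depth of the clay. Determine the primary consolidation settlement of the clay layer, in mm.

S_c ≈ 341 mm

Mid-depth of clay below the ground surface: z = 1.1 + 5.5/2 = 3.85 m.
Total vertical stress at mid-clay: σ_v = 19.9×1.1 + 17.2×2.75 = 69.19 kPa.
Pore pressure: u = 9.81×(3.85 − 0.54) = 32.471 kPa.
Initial effective stress: σ'_0 = σ_v − u = 69.19 − 32.471 = 36.719 kPa.
Stress increase at mid-clay by the 2:1 spreading method:
Δσ = qBL/((B+z)(L+z)) = 179×2.6×6/((2.6+3.85)(6+3.85)) = 43.952 kPa
Final effective stress: σ'_f = σ'_0 + Δσ = 36.719 + 43.952 = 80.671 kPa.
Normally consolidated clay, so the full stress increment lies on the virgin compression line:
S_c = C_c·H/(1+e₀)·log₁₀(σ'_f/σ'_0) = 0.41×5.5/(1+1.26)×log₁₀(80.671/36.719)
    = 0.99779 × 0.34183 = 0.3411 m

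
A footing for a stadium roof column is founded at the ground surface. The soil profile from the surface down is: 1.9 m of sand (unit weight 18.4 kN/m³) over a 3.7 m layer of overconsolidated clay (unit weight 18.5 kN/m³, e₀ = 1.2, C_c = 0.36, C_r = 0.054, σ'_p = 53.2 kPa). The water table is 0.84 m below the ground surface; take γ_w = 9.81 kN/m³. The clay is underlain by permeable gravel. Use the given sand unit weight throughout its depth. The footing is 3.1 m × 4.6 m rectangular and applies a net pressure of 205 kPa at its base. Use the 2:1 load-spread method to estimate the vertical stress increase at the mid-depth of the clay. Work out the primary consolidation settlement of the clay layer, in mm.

Mid-depth of clay below the ground surface: z = 1.9 + 3.7/2 = 3.75 m.
Total vertical stress at mid-clay: σ_v = 18.4×1.9 + 18.5×1.85 = 69.185 kPa.
Pore pressure: u = 9.81×(3.75 − 0.84) = 28.547 kPa.
Initial effective stress: σ'_0 = σ_v − u = 69.185 − 28.547 = 40.638 kPa.
Stress increase at mid-clay by the 2:1 spreading method:
Δσ = qBL/((B+z)(L+z)) = 205×3.1×4.6/((3.1+3.75)(4.6+3.75)) = 51.109 kPa
Final effective stress: σ'_f = 40.638 + 51.109 = 91.747 kPa.
σ'_f = 91.747 > σ'_p = 53.2 kPa, so the stress path crosses the preconsolidation pressure — recompression up to σ'_p, then virgin compression beyond:
S_c = H/(1+e₀)·[C_r·log₁₀(σ'_p/σ'_0) + C_c·log₁₀(σ'_f/σ'_p)]
    = 3.7/2.2 × [0.054×log₁₀(53.2/40.638) + 0.36×log₁₀(91.747/53.2)]
    = 1.6818 × [0.0063169 + 0.085205] = 0.1539 m

S_c ≈ 154 mm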